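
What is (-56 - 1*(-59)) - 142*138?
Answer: -19593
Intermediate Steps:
(-56 - 1*(-59)) - 142*138 = (-56 + 59) - 19596 = 3 - 19596 = -19593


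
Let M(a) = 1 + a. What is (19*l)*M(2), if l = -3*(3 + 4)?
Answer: -1197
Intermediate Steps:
l = -21 (l = -3*7 = -21)
(19*l)*M(2) = (19*(-21))*(1 + 2) = -399*3 = -1197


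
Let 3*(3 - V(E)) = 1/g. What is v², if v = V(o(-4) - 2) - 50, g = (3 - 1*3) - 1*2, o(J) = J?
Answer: 78961/36 ≈ 2193.4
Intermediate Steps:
g = -2 (g = (3 - 3) - 2 = 0 - 2 = -2)
V(E) = 19/6 (V(E) = 3 - ⅓/(-2) = 3 - ⅓*(-½) = 3 + ⅙ = 19/6)
v = -281/6 (v = 19/6 - 50 = -281/6 ≈ -46.833)
v² = (-281/6)² = 78961/36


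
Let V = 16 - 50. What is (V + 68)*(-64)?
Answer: -2176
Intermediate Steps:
V = -34
(V + 68)*(-64) = (-34 + 68)*(-64) = 34*(-64) = -2176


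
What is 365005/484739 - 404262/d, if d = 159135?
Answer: -45958828981/25712980255 ≈ -1.7874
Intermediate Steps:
365005/484739 - 404262/d = 365005/484739 - 404262/159135 = 365005*(1/484739) - 404262*1/159135 = 365005/484739 - 134754/53045 = -45958828981/25712980255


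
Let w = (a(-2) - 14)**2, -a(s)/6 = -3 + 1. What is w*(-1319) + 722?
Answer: -4554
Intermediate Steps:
a(s) = 12 (a(s) = -6*(-3 + 1) = -6*(-2) = 12)
w = 4 (w = (12 - 14)**2 = (-2)**2 = 4)
w*(-1319) + 722 = 4*(-1319) + 722 = -5276 + 722 = -4554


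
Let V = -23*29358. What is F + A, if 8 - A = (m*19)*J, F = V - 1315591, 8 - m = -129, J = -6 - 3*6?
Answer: -1928345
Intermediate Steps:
V = -675234
J = -24 (J = -6 - 18 = -24)
m = 137 (m = 8 - 1*(-129) = 8 + 129 = 137)
F = -1990825 (F = -675234 - 1315591 = -1990825)
A = 62480 (A = 8 - 137*19*(-24) = 8 - 2603*(-24) = 8 - 1*(-62472) = 8 + 62472 = 62480)
F + A = -1990825 + 62480 = -1928345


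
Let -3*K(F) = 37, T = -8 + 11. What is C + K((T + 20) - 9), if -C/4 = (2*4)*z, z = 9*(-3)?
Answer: 2555/3 ≈ 851.67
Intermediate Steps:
T = 3
z = -27
K(F) = -37/3 (K(F) = -⅓*37 = -37/3)
C = 864 (C = -4*2*4*(-27) = -32*(-27) = -4*(-216) = 864)
C + K((T + 20) - 9) = 864 - 37/3 = 2555/3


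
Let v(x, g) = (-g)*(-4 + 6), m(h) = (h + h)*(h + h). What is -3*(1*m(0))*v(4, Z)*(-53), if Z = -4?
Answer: 0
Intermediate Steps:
m(h) = 4*h² (m(h) = (2*h)*(2*h) = 4*h²)
v(x, g) = -2*g (v(x, g) = -g*2 = -2*g)
-3*(1*m(0))*v(4, Z)*(-53) = -3*(1*(4*0²))*(-2*(-4))*(-53) = -3*(1*(4*0))*8*(-53) = -3*(1*0)*8*(-53) = -3*0*8*(-53) = -0*(-53) = -3*0 = 0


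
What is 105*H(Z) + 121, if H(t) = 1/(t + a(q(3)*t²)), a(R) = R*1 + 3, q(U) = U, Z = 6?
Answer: 4754/39 ≈ 121.90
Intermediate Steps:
a(R) = 3 + R (a(R) = R + 3 = 3 + R)
H(t) = 1/(3 + t + 3*t²) (H(t) = 1/(t + (3 + 3*t²)) = 1/(3 + t + 3*t²))
105*H(Z) + 121 = 105/(3 + 6 + 3*6²) + 121 = 105/(3 + 6 + 3*36) + 121 = 105/(3 + 6 + 108) + 121 = 105/117 + 121 = 105*(1/117) + 121 = 35/39 + 121 = 4754/39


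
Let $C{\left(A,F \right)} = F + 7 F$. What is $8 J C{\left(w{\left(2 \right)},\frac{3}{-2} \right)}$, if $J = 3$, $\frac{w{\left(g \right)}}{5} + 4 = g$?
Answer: $-288$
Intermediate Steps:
$w{\left(g \right)} = -20 + 5 g$
$C{\left(A,F \right)} = 8 F$
$8 J C{\left(w{\left(2 \right)},\frac{3}{-2} \right)} = 8 \cdot 3 \cdot 8 \frac{3}{-2} = 24 \cdot 8 \cdot 3 \left(- \frac{1}{2}\right) = 24 \cdot 8 \left(- \frac{3}{2}\right) = 24 \left(-12\right) = -288$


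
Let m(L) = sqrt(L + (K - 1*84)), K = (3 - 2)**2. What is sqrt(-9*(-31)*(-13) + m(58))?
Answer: sqrt(-3627 + 5*I) ≈ 0.0415 + 60.225*I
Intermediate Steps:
K = 1 (K = 1**2 = 1)
m(L) = sqrt(-83 + L) (m(L) = sqrt(L + (1 - 1*84)) = sqrt(L + (1 - 84)) = sqrt(L - 83) = sqrt(-83 + L))
sqrt(-9*(-31)*(-13) + m(58)) = sqrt(-9*(-31)*(-13) + sqrt(-83 + 58)) = sqrt(279*(-13) + sqrt(-25)) = sqrt(-3627 + 5*I)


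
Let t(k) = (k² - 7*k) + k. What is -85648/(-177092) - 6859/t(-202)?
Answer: 595978085/1860174368 ≈ 0.32039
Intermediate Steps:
t(k) = k² - 6*k
-85648/(-177092) - 6859/t(-202) = -85648/(-177092) - 6859*(-1/(202*(-6 - 202))) = -85648*(-1/177092) - 6859/((-202*(-208))) = 21412/44273 - 6859/42016 = 595978085/1860174368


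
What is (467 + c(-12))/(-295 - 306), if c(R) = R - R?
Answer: -467/601 ≈ -0.77704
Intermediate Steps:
c(R) = 0
(467 + c(-12))/(-295 - 306) = (467 + 0)/(-295 - 306) = 467/(-601) = 467*(-1/601) = -467/601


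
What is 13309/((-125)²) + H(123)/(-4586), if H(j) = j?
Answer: 59113199/71656250 ≈ 0.82495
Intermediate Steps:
13309/((-125)²) + H(123)/(-4586) = 13309/((-125)²) + 123/(-4586) = 13309/15625 + 123*(-1/4586) = 13309*(1/15625) - 123/4586 = 13309/15625 - 123/4586 = 59113199/71656250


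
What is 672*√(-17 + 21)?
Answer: 1344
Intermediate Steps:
672*√(-17 + 21) = 672*√4 = 672*2 = 1344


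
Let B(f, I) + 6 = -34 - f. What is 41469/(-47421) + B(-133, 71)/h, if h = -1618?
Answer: -23835665/25575726 ≈ -0.93196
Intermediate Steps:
B(f, I) = -40 - f (B(f, I) = -6 + (-34 - f) = -40 - f)
41469/(-47421) + B(-133, 71)/h = 41469/(-47421) + (-40 - 1*(-133))/(-1618) = 41469*(-1/47421) + (-40 + 133)*(-1/1618) = -13823/15807 + 93*(-1/1618) = -13823/15807 - 93/1618 = -23835665/25575726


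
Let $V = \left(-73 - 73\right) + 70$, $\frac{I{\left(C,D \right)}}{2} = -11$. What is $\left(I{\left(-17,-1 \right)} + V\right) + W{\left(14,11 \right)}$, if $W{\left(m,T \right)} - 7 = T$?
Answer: $-80$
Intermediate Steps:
$I{\left(C,D \right)} = -22$ ($I{\left(C,D \right)} = 2 \left(-11\right) = -22$)
$W{\left(m,T \right)} = 7 + T$
$V = -76$ ($V = -146 + 70 = -76$)
$\left(I{\left(-17,-1 \right)} + V\right) + W{\left(14,11 \right)} = \left(-22 - 76\right) + \left(7 + 11\right) = -98 + 18 = -80$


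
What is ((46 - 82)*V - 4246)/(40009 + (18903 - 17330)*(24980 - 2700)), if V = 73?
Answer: -6874/35086449 ≈ -0.00019592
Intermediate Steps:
((46 - 82)*V - 4246)/(40009 + (18903 - 17330)*(24980 - 2700)) = ((46 - 82)*73 - 4246)/(40009 + (18903 - 17330)*(24980 - 2700)) = (-36*73 - 4246)/(40009 + 1573*22280) = (-2628 - 4246)/(40009 + 35046440) = -6874/35086449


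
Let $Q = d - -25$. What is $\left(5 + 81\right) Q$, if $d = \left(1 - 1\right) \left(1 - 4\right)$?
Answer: $2150$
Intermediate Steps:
$d = 0$ ($d = 0 \left(-3\right) = 0$)
$Q = 25$ ($Q = 0 - -25 = 0 + 25 = 25$)
$\left(5 + 81\right) Q = \left(5 + 81\right) 25 = 86 \cdot 25 = 2150$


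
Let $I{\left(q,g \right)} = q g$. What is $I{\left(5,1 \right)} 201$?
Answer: $1005$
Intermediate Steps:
$I{\left(q,g \right)} = g q$
$I{\left(5,1 \right)} 201 = 1 \cdot 5 \cdot 201 = 5 \cdot 201 = 1005$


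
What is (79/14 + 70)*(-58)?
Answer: -30711/7 ≈ -4387.3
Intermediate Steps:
(79/14 + 70)*(-58) = (1059/14)*(-58) = -30711/7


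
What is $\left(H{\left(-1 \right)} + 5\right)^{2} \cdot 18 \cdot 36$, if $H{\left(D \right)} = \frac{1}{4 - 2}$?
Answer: $19602$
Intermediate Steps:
$H{\left(D \right)} = \frac{1}{2}$
$\left(H{\left(-1 \right)} + 5\right)^{2} \cdot 18 \cdot 36 = \left(\frac{1}{2} + 5\right)^{2} \cdot 18 \cdot 36 = \left(\frac{11}{2}\right)^{2} \cdot 18 \cdot 36 = \frac{121}{4} \cdot 18 \cdot 36 = \frac{1089}{2} \cdot 36 = 19602$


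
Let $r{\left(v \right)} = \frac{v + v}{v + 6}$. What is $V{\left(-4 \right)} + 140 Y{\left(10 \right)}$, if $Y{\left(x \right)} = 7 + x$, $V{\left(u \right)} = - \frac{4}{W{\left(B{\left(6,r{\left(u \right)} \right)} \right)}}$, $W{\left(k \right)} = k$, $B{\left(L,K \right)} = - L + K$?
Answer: $\frac{11902}{5} \approx 2380.4$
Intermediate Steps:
$r{\left(v \right)} = \frac{2 v}{6 + v}$
$B{\left(L,K \right)} = K - L$
$V{\left(u \right)} = - \frac{4}{-6 + \frac{2 u}{6 + u}}$ ($V{\left(u \right)} = - \frac{4}{\frac{2 u}{6 + u} - 6} = - \frac{4}{-6 + \frac{2 u}{6 + u}}$)
$V{\left(-4 \right)} + 140 Y{\left(10 \right)} = \frac{6 - 4}{9 - 4} + 140 \left(7 + 10\right) = \frac{1}{5} \cdot 2 + 140 \cdot 17 = \frac{1}{5} \cdot 2 + 2380 = \frac{2}{5} + 2380 = \frac{11902}{5}$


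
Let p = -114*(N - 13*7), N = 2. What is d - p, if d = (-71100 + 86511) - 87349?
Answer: -82084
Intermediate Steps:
d = -71938 (d = 15411 - 87349 = -71938)
p = 10146 (p = -114*(2 - 13*7) = -114*(2 - 91) = -114*(-89) = 10146)
d - p = -71938 - 1*10146 = -71938 - 10146 = -82084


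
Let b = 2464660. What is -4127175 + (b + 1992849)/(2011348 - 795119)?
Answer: -717083637938/173747 ≈ -4.1272e+6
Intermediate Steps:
-4127175 + (b + 1992849)/(2011348 - 795119) = -4127175 + (2464660 + 1992849)/(2011348 - 795119) = -4127175 + 4457509/1216229 = -4127175 + 4457509*(1/1216229) = -4127175 + 636787/173747 = -717083637938/173747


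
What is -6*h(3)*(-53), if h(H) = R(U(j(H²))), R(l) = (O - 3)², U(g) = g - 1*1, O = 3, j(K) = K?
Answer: 0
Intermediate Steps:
U(g) = -1 + g (U(g) = g - 1 = -1 + g)
R(l) = 0 (R(l) = (3 - 3)² = 0² = 0)
h(H) = 0
-6*h(3)*(-53) = -6*0*(-53) = 0*(-53) = 0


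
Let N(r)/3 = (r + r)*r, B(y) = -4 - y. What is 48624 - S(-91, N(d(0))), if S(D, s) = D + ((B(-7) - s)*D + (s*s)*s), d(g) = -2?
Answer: 32980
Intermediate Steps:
N(r) = 6*r**2 (N(r) = 3*((r + r)*r) = 3*((2*r)*r) = 3*(2*r**2) = 6*r**2)
S(D, s) = D + s**3 + D*(3 - s) (S(D, s) = D + (((-4 - 1*(-7)) - s)*D + (s*s)*s) = D + (((-4 + 7) - s)*D + s**2*s) = D + ((3 - s)*D + s**3) = D + (D*(3 - s) + s**3) = D + (s**3 + D*(3 - s)) = D + s**3 + D*(3 - s))
48624 - S(-91, N(d(0))) = 48624 - ((6*(-2)**2)**3 + 4*(-91) - 1*(-91)*6*(-2)**2) = 48624 - ((6*4)**3 - 364 - 1*(-91)*6*4) = 48624 - (24**3 - 364 - 1*(-91)*24) = 48624 - (13824 - 364 + 2184) = 48624 - 1*15644 = 48624 - 15644 = 32980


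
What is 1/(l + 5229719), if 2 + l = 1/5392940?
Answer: 5392940/28203549997981 ≈ 1.9121e-7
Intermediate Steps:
l = -10785879/5392940 (l = -2 + 1/5392940 = -10785879/5392940 ≈ -2.0000)
1/(l + 5229719) = 1/(-10785879/5392940 + 5229719) = 1/(28203549997981/5392940) = 5392940/28203549997981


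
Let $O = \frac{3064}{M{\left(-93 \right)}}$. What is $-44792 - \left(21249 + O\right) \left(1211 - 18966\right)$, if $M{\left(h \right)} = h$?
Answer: $\frac{35028100559}{93} \approx 3.7665 \cdot 10^{8}$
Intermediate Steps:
$O = - \frac{3064}{93}$ ($O = \frac{3064}{-93} = 3064 \left(- \frac{1}{93}\right) = - \frac{3064}{93} \approx -32.946$)
$-44792 - \left(21249 + O\right) \left(1211 - 18966\right) = -44792 - \left(21249 - \frac{3064}{93}\right) \left(1211 - 18966\right) = -44792 - \frac{1973093}{93} \left(-17755\right) = -44792 - - \frac{35032266215}{93} = -44792 + \frac{35032266215}{93} = \frac{35028100559}{93}$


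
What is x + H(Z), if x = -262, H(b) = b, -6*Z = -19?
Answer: -1553/6 ≈ -258.83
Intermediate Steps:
Z = 19/6 (Z = -⅙*(-19) = 19/6 ≈ 3.1667)
x + H(Z) = -262 + 19/6 = -1553/6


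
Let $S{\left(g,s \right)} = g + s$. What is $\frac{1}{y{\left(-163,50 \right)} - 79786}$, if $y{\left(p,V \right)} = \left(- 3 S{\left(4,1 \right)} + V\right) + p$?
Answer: $- \frac{1}{79914} \approx -1.2513 \cdot 10^{-5}$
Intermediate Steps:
$y{\left(p,V \right)} = -15 + V + p$ ($y{\left(p,V \right)} = \left(- 3 \left(4 + 1\right) + V\right) + p = \left(\left(-3\right) 5 + V\right) + p = \left(-15 + V\right) + p = -15 + V + p$)
$\frac{1}{y{\left(-163,50 \right)} - 79786} = \frac{1}{\left(-15 + 50 - 163\right) - 79786} = \frac{1}{-128 - 79786} = \frac{1}{-79914} = - \frac{1}{79914}$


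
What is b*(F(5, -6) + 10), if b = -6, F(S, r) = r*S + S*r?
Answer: 300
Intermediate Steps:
F(S, r) = 2*S*r (F(S, r) = S*r + S*r = 2*S*r)
b*(F(5, -6) + 10) = -6*(2*5*(-6) + 10) = -6*(-60 + 10) = -6*(-50) = 300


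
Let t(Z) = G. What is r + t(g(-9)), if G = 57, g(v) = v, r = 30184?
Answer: 30241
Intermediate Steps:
t(Z) = 57
r + t(g(-9)) = 30184 + 57 = 30241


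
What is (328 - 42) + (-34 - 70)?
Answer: 182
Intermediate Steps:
(328 - 42) + (-34 - 70) = 286 - 104 = 182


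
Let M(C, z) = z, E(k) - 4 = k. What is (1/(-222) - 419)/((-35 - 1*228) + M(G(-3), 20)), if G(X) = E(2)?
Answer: 93019/53946 ≈ 1.7243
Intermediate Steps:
E(k) = 4 + k
G(X) = 6 (G(X) = 4 + 2 = 6)
(1/(-222) - 419)/((-35 - 1*228) + M(G(-3), 20)) = (1/(-222) - 419)/((-35 - 1*228) + 20) = (-1/222 - 419)/((-35 - 228) + 20) = -93019/(222*(-263 + 20)) = -93019/222/(-243) = -93019/222*(-1/243) = 93019/53946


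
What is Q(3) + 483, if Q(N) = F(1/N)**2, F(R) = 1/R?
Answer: 492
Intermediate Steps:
F(R) = 1/R
Q(N) = N**2 (Q(N) = (1/(1/N))**2 = N**2)
Q(3) + 483 = 3**2 + 483 = 9 + 483 = 492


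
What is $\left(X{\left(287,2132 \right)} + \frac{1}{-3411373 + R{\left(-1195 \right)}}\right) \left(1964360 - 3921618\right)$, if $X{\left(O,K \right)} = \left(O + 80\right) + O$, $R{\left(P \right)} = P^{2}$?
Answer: $- \frac{1269389061930739}{991674} \approx -1.28 \cdot 10^{9}$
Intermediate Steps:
$X{\left(O,K \right)} = 80 + 2 O$ ($X{\left(O,K \right)} = \left(80 + O\right) + O = 80 + 2 O$)
$\left(X{\left(287,2132 \right)} + \frac{1}{-3411373 + R{\left(-1195 \right)}}\right) \left(1964360 - 3921618\right) = \left(\left(80 + 2 \cdot 287\right) + \frac{1}{-3411373 + \left(-1195\right)^{2}}\right) \left(1964360 - 3921618\right) = \left(\left(80 + 574\right) + \frac{1}{-3411373 + 1428025}\right) \left(-1957258\right) = \left(654 + \frac{1}{-1983348}\right) \left(-1957258\right) = \left(654 - \frac{1}{1983348}\right) \left(-1957258\right) = \frac{1297109591}{1983348} \left(-1957258\right) = - \frac{1269389061930739}{991674}$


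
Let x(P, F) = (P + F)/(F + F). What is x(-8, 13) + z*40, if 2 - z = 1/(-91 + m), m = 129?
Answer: 39095/494 ≈ 79.140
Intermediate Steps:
z = 75/38 (z = 2 - 1/(-91 + 129) = 2 - 1/38 = 75/38 ≈ 1.9737)
x(P, F) = (F + P)/(2*F) (x(P, F) = (F + P)/((2*F)) = (F + P)*(1/(2*F)) = (F + P)/(2*F))
x(-8, 13) + z*40 = (½)*(13 - 8)/13 + (75/38)*40 = (½)*(1/13)*5 + 1500/19 = 5/26 + 1500/19 = 39095/494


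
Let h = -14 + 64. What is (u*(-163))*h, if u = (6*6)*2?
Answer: -586800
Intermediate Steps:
h = 50
u = 72 (u = 36*2 = 72)
(u*(-163))*h = (72*(-163))*50 = -11736*50 = -586800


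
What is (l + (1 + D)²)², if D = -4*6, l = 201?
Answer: 532900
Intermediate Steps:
D = -24
(l + (1 + D)²)² = (201 + (1 - 24)²)² = (201 + (-23)²)² = (201 + 529)² = 730² = 532900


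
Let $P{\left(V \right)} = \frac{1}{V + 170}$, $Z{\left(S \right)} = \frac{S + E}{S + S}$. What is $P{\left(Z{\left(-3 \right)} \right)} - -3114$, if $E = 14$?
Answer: $\frac{3142032}{1009} \approx 3114.0$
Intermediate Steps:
$Z{\left(S \right)} = \frac{14 + S}{2 S}$ ($Z{\left(S \right)} = \frac{S + 14}{S + S} = \frac{14 + S}{2 S}$)
$P{\left(V \right)} = \frac{1}{170 + V}$
$P{\left(Z{\left(-3 \right)} \right)} - -3114 = \frac{1}{170 + \frac{14 - 3}{2 \left(-3\right)}} - -3114 = \frac{1}{170 + \frac{1}{2} \left(- \frac{1}{3}\right) 11} + 3114 = \frac{1}{170 - \frac{11}{6}} + 3114 = \frac{1}{\frac{1009}{6}} + 3114 = \frac{6}{1009} + 3114 = \frac{3142032}{1009}$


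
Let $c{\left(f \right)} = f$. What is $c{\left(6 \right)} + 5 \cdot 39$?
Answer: $201$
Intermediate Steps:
$c{\left(6 \right)} + 5 \cdot 39 = 6 + 5 \cdot 39 = 6 + 195 = 201$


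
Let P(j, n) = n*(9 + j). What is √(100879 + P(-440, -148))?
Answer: √164667 ≈ 405.79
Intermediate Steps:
√(100879 + P(-440, -148)) = √(100879 - 148*(9 - 440)) = √(100879 - 148*(-431)) = √(100879 + 63788) = √164667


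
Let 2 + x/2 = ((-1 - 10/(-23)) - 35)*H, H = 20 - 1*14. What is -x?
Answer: 9908/23 ≈ 430.78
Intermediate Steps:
H = 6 (H = 20 - 14 = 6)
x = -9908/23 (x = -4 + 2*(((-1 - 10/(-23)) - 35)*6) = -4 + 2*(((-1 - 10*(-1/23)) - 35)*6) = -4 + 2*(((-1 + 10/23) - 35)*6) = -4 + 2*((-13/23 - 35)*6) = -4 + 2*(-818/23*6) = -4 + 2*(-4908/23) = -4 - 9816/23 = -9908/23 ≈ -430.78)
-x = -1*(-9908/23) = 9908/23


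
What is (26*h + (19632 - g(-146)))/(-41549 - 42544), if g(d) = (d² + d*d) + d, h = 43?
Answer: 21736/84093 ≈ 0.25848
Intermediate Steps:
g(d) = d + 2*d² (g(d) = (d² + d²) + d = 2*d² + d = d + 2*d²)
(26*h + (19632 - g(-146)))/(-41549 - 42544) = (26*43 + (19632 - (-146)*(1 + 2*(-146))))/(-41549 - 42544) = (1118 + (19632 - (-146)*(1 - 292)))/(-84093) = (1118 + (19632 - (-146)*(-291)))*(-1/84093) = (1118 + (19632 - 1*42486))*(-1/84093) = (1118 + (19632 - 42486))*(-1/84093) = (1118 - 22854)*(-1/84093) = -21736*(-1/84093) = 21736/84093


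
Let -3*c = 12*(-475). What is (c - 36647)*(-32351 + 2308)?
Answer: 1043904121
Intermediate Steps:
c = 1900 (c = -4*(-475) = -⅓*(-5700) = 1900)
(c - 36647)*(-32351 + 2308) = (1900 - 36647)*(-32351 + 2308) = -34747*(-30043) = 1043904121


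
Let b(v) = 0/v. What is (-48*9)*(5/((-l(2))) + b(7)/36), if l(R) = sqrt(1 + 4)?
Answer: 432*sqrt(5) ≈ 965.98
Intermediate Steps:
b(v) = 0
l(R) = sqrt(5)
(-48*9)*(5/((-l(2))) + b(7)/36) = (-48*9)*(5/((-sqrt(5))) + 0/36) = -432*(5*(-sqrt(5)/5) + 0*(1/36)) = -432*(-sqrt(5) + 0) = -(-432)*sqrt(5) = 432*sqrt(5)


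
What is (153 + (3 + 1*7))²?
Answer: 26569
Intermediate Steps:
(153 + (3 + 1*7))² = (153 + (3 + 7))² = (153 + 10)² = 163² = 26569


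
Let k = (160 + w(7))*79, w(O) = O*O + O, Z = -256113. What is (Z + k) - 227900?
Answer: -466949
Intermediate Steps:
w(O) = O + O² (w(O) = O² + O = O + O²)
k = 17064 (k = (160 + 7*(1 + 7))*79 = (160 + 7*8)*79 = (160 + 56)*79 = 216*79 = 17064)
(Z + k) - 227900 = (-256113 + 17064) - 227900 = -239049 - 227900 = -466949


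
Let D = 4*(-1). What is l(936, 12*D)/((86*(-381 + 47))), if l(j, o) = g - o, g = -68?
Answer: 5/7181 ≈ 0.00069628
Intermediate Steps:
D = -4
l(j, o) = -68 - o
l(936, 12*D)/((86*(-381 + 47))) = (-68 - 12*(-4))/((86*(-381 + 47))) = (-68 - 1*(-48))/((86*(-334))) = (-68 + 48)/(-28724) = -20*(-1/28724) = 5/7181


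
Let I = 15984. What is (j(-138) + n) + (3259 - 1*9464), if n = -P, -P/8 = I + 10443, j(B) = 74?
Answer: 205285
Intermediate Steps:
P = -211416 (P = -8*(15984 + 10443) = -8*26427 = -211416)
n = 211416 (n = -1*(-211416) = 211416)
(j(-138) + n) + (3259 - 1*9464) = (74 + 211416) + (3259 - 1*9464) = 211490 + (3259 - 9464) = 211490 - 6205 = 205285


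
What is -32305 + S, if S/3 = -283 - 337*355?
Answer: -392059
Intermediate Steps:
S = -359754 (S = 3*(-283 - 337*355) = 3*(-283 - 119635) = 3*(-119918) = -359754)
-32305 + S = -32305 - 359754 = -392059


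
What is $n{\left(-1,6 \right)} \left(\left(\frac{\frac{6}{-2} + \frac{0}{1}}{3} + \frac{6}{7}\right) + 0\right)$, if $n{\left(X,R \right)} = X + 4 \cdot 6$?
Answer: $- \frac{23}{7} \approx -3.2857$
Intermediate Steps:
$n{\left(X,R \right)} = 24 + X$ ($n{\left(X,R \right)} = X + 24 = 24 + X$)
$n{\left(-1,6 \right)} \left(\left(\frac{\frac{6}{-2} + \frac{0}{1}}{3} + \frac{6}{7}\right) + 0\right) = \left(24 - 1\right) \left(\left(\frac{\frac{6}{-2} + \frac{0}{1}}{3} + \frac{6}{7}\right) + 0\right) = 23 \left(\left(\left(6 \left(- \frac{1}{2}\right) + 0 \cdot 1\right) \frac{1}{3} + 6 \cdot \frac{1}{7}\right) + 0\right) = 23 \left(\left(\left(-3 + 0\right) \frac{1}{3} + \frac{6}{7}\right) + 0\right) = 23 \left(\left(\left(-3\right) \frac{1}{3} + \frac{6}{7}\right) + 0\right) = 23 \left(\left(-1 + \frac{6}{7}\right) + 0\right) = 23 \left(- \frac{1}{7} + 0\right) = 23 \left(- \frac{1}{7}\right) = - \frac{23}{7}$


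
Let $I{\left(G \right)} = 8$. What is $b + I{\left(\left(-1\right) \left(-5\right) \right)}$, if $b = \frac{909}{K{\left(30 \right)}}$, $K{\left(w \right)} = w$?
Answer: $\frac{383}{10} \approx 38.3$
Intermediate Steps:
$b = \frac{303}{10}$ ($b = \frac{909}{30} = 909 \cdot \frac{1}{30} = \frac{303}{10} \approx 30.3$)
$b + I{\left(\left(-1\right) \left(-5\right) \right)} = \frac{303}{10} + 8 = \frac{383}{10}$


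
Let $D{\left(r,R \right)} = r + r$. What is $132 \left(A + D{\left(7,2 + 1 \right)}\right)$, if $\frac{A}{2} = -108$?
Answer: $-26664$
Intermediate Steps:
$A = -216$ ($A = 2 \left(-108\right) = -216$)
$D{\left(r,R \right)} = 2 r$
$132 \left(A + D{\left(7,2 + 1 \right)}\right) = 132 \left(-216 + 2 \cdot 7\right) = 132 \left(-216 + 14\right) = 132 \left(-202\right) = -26664$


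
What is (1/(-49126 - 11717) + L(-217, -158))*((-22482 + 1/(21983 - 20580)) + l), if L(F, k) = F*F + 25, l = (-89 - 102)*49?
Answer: -42685827260506374/28454243 ≈ -1.5002e+9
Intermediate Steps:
l = -9359 (l = -191*49 = -9359)
L(F, k) = 25 + F**2 (L(F, k) = F**2 + 25 = 25 + F**2)
(1/(-49126 - 11717) + L(-217, -158))*((-22482 + 1/(21983 - 20580)) + l) = (1/(-49126 - 11717) + (25 + (-217)**2))*((-22482 + 1/(21983 - 20580)) - 9359) = (1/(-60843) + (25 + 47089))*((-22482 + 1/1403) - 9359) = (-1/60843 + 47114)*((-22482 + 1/1403) - 9359) = 2866557101*(-31542245/1403 - 9359)/60843 = (2866557101/60843)*(-44672922/1403) = -42685827260506374/28454243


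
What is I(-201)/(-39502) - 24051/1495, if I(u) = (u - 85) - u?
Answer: -949935527/59055490 ≈ -16.085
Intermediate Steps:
I(u) = -85 (I(u) = (-85 + u) - u = -85)
I(-201)/(-39502) - 24051/1495 = -85/(-39502) - 24051/1495 = -85*(-1/39502) - 24051*1/1495 = 85/39502 - 24051/1495 = -949935527/59055490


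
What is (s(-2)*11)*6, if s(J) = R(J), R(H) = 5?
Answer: 330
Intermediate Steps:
s(J) = 5
(s(-2)*11)*6 = (5*11)*6 = 55*6 = 330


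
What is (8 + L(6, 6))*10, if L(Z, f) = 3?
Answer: 110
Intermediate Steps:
(8 + L(6, 6))*10 = (8 + 3)*10 = 11*10 = 110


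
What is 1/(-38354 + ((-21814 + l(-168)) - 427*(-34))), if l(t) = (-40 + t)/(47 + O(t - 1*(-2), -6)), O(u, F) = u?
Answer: -119/5432142 ≈ -2.1907e-5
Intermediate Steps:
l(t) = (-40 + t)/(49 + t) (l(t) = (-40 + t)/(47 + (t - 1*(-2))) = (-40 + t)/(47 + (t + 2)) = (-40 + t)/(47 + (2 + t)) = (-40 + t)/(49 + t))
1/(-38354 + ((-21814 + l(-168)) - 427*(-34))) = 1/(-38354 + ((-21814 + (-40 - 168)/(49 - 168)) - 427*(-34))) = 1/(-38354 + ((-21814 - 208/(-119)) + 14518)) = 1/(-38354 + ((-21814 - 1/119*(-208)) + 14518)) = 1/(-38354 + ((-21814 + 208/119) + 14518)) = 1/(-38354 + (-2595658/119 + 14518)) = 1/(-38354 - 868016/119) = 1/(-5432142/119) = -119/5432142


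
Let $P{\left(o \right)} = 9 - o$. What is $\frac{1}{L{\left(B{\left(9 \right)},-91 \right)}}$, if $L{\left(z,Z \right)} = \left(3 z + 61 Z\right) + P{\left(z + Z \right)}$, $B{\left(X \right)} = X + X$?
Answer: $- \frac{1}{5415} \approx -0.00018467$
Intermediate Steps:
$B{\left(X \right)} = 2 X$
$L{\left(z,Z \right)} = 9 + 2 z + 60 Z$ ($L{\left(z,Z \right)} = \left(3 z + 61 Z\right) - \left(-9 + Z + z\right) = 9 + 2 z + 60 Z$)
$\frac{1}{L{\left(B{\left(9 \right)},-91 \right)}} = \frac{1}{9 + 2 \cdot 2 \cdot 9 + 60 \left(-91\right)} = \frac{1}{9 + 2 \cdot 18 - 5460} = \frac{1}{9 + 36 - 5460} = \frac{1}{-5415} = - \frac{1}{5415}$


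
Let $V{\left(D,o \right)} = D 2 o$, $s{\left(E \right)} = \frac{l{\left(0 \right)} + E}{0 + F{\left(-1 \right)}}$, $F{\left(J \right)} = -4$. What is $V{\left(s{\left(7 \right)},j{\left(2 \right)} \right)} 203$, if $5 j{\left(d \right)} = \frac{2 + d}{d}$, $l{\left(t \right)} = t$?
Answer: $- \frac{1421}{5} \approx -284.2$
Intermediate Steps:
$j{\left(d \right)} = \frac{2 + d}{5 d}$ ($j{\left(d \right)} = \frac{\left(2 + d\right) \frac{1}{d}}{5} = \frac{\frac{1}{d} \left(2 + d\right)}{5} = \frac{2 + d}{5 d}$)
$s{\left(E \right)} = - \frac{E}{4}$ ($s{\left(E \right)} = \frac{0 + E}{0 - 4} = \frac{E}{-4} = E \left(- \frac{1}{4}\right) = - \frac{E}{4}$)
$V{\left(D,o \right)} = 2 D o$
$V{\left(s{\left(7 \right)},j{\left(2 \right)} \right)} 203 = 2 \left(\left(- \frac{1}{4}\right) 7\right) \frac{2 + 2}{5 \cdot 2} \cdot 203 = 2 \left(- \frac{7}{4}\right) \frac{1}{5} \cdot \frac{1}{2} \cdot 4 \cdot 203 = 2 \left(- \frac{7}{4}\right) \frac{2}{5} \cdot 203 = \left(- \frac{7}{5}\right) 203 = - \frac{1421}{5}$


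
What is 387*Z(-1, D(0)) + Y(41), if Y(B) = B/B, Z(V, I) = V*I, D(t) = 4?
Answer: -1547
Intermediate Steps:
Z(V, I) = I*V
Y(B) = 1
387*Z(-1, D(0)) + Y(41) = 387*(4*(-1)) + 1 = 387*(-4) + 1 = -1548 + 1 = -1547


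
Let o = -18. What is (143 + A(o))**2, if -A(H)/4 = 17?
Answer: 5625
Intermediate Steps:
A(H) = -68 (A(H) = -4*17 = -68)
(143 + A(o))**2 = (143 - 68)**2 = 75**2 = 5625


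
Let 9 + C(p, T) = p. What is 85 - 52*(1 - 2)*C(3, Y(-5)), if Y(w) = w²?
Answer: -227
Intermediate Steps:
C(p, T) = -9 + p
85 - 52*(1 - 2)*C(3, Y(-5)) = 85 - 52*(1 - 2)*(-9 + 3) = 85 - (-52)*(-6) = 85 - 52*6 = 85 - 312 = -227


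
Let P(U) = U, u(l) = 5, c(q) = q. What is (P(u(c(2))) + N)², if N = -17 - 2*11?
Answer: 1156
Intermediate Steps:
N = -39 (N = -17 - 22 = -39)
(P(u(c(2))) + N)² = (5 - 39)² = (-34)² = 1156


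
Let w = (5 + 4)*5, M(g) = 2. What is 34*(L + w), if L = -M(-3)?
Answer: 1462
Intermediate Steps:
w = 45 (w = 9*5 = 45)
L = -2 (L = -1*2 = -2)
34*(L + w) = 34*(-2 + 45) = 34*43 = 1462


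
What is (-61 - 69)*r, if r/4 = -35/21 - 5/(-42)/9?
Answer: 162500/189 ≈ 859.79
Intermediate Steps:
r = -1250/189 (r = 4*(-35/21 - 5/(-42)/9) = 4*(-35*1/21 - 5*(-1/42)*(⅑)) = 4*(-5/3 + (5/42)*(⅑)) = 4*(-5/3 + 5/378) = 4*(-625/378) = -1250/189 ≈ -6.6138)
(-61 - 69)*r = (-61 - 69)*(-1250/189) = -130*(-1250/189) = 162500/189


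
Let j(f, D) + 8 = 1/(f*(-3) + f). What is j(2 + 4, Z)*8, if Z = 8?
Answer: -194/3 ≈ -64.667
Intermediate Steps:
j(f, D) = -8 - 1/(2*f) (j(f, D) = -8 + 1/(f*(-3) + f) = -8 + 1/(-3*f + f) = -8 + 1/(-2*f) = -8 - 1/(2*f))
j(2 + 4, Z)*8 = (-8 - 1/(2*(2 + 4)))*8 = (-8 - ½/6)*8 = (-8 - ½*⅙)*8 = (-8 - 1/12)*8 = -97/12*8 = -194/3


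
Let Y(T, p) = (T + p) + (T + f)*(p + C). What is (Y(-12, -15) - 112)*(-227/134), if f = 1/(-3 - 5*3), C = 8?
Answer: 223141/2412 ≈ 92.513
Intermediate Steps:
f = -1/18 (f = 1/(-3 - 15) = 1/(-18) = -1/18 ≈ -0.055556)
Y(T, p) = T + p + (8 + p)*(-1/18 + T) (Y(T, p) = (T + p) + (T - 1/18)*(p + 8) = (T + p) + (-1/18 + T)*(8 + p) = (T + p) + (8 + p)*(-1/18 + T) = T + p + (8 + p)*(-1/18 + T))
(Y(-12, -15) - 112)*(-227/134) = ((-4/9 + 9*(-12) + (17/18)*(-15) - 12*(-15)) - 112)*(-227/134) = ((-4/9 - 108 - 85/6 + 180) - 112)*(-227*1/134) = (1033/18 - 112)*(-227/134) = -983/18*(-227/134) = 223141/2412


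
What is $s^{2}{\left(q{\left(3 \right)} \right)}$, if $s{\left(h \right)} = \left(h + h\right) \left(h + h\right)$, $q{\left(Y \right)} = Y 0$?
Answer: $0$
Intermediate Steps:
$q{\left(Y \right)} = 0$
$s{\left(h \right)} = 4 h^{2}$ ($s{\left(h \right)} = 2 h 2 h = 4 h^{2}$)
$s^{2}{\left(q{\left(3 \right)} \right)} = \left(4 \cdot 0^{2}\right)^{2} = \left(4 \cdot 0\right)^{2} = 0^{2} = 0$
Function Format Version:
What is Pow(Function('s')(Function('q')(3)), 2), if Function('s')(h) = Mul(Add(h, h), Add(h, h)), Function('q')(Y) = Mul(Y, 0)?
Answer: 0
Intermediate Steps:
Function('q')(Y) = 0
Function('s')(h) = Mul(4, Pow(h, 2)) (Function('s')(h) = Mul(Mul(2, h), Mul(2, h)) = Mul(4, Pow(h, 2)))
Pow(Function('s')(Function('q')(3)), 2) = Pow(Mul(4, Pow(0, 2)), 2) = Pow(Mul(4, 0), 2) = Pow(0, 2) = 0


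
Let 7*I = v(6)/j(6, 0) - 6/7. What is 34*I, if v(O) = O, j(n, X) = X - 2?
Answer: -918/49 ≈ -18.735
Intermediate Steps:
j(n, X) = -2 + X
I = -27/49 (I = (6/(-2 + 0) - 6/7)/7 = (6/(-2) - 6*⅐)/7 = (6*(-½) - 6/7)/7 = (-3 - 6/7)/7 = (⅐)*(-27/7) = -27/49 ≈ -0.55102)
34*I = 34*(-27/49) = -918/49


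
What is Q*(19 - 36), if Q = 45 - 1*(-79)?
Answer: -2108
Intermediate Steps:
Q = 124 (Q = 45 + 79 = 124)
Q*(19 - 36) = 124*(19 - 36) = 124*(-17) = -2108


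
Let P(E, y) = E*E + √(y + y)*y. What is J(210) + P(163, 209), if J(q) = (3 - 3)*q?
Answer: 26569 + 209*√418 ≈ 30842.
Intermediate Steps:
J(q) = 0 (J(q) = 0*q = 0)
P(E, y) = E² + √2*y^(3/2) (P(E, y) = E² + √(2*y)*y = E² + (√2*√y)*y = E² + √2*y^(3/2))
J(210) + P(163, 209) = 0 + (163² + √2*209^(3/2)) = 0 + (26569 + √2*(209*√209)) = 0 + (26569 + 209*√418) = 26569 + 209*√418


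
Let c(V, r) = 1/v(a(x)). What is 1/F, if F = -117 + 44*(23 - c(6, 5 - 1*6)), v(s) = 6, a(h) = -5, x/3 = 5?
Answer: 3/2663 ≈ 0.0011265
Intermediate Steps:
x = 15 (x = 3*5 = 15)
c(V, r) = ⅙ (c(V, r) = 1/6 = ⅙)
F = 2663/3 (F = -117 + 44*(23 - 1*⅙) = -117 + 44*(23 - ⅙) = -117 + 44*(137/6) = -117 + 3014/3 = 2663/3 ≈ 887.67)
1/F = 1/(2663/3) = 3/2663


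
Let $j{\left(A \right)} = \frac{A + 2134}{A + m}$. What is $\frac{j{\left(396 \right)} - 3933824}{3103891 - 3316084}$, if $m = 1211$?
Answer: $\frac{72662674}{3919473} \approx 18.539$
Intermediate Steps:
$j{\left(A \right)} = \frac{2134 + A}{1211 + A}$ ($j{\left(A \right)} = \frac{A + 2134}{A + 1211} = \frac{2134 + A}{1211 + A}$)
$\frac{j{\left(396 \right)} - 3933824}{3103891 - 3316084} = \frac{\frac{2134 + 396}{1211 + 396} - 3933824}{3103891 - 3316084} = \frac{\frac{1}{1607} \cdot 2530 - 3933824}{-212193} = \left(\frac{1}{1607} \cdot 2530 - 3933824\right) \left(- \frac{1}{212193}\right) = \left(\frac{2530}{1607} - 3933824\right) \left(- \frac{1}{212193}\right) = \left(- \frac{6321652638}{1607}\right) \left(- \frac{1}{212193}\right) = \frac{72662674}{3919473}$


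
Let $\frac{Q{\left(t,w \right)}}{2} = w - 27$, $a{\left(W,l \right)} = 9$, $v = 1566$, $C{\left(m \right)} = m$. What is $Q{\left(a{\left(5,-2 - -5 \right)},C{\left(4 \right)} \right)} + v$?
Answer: $1520$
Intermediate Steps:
$Q{\left(t,w \right)} = -54 + 2 w$ ($Q{\left(t,w \right)} = 2 \left(w - 27\right) = 2 \left(-27 + w\right) = -54 + 2 w$)
$Q{\left(a{\left(5,-2 - -5 \right)},C{\left(4 \right)} \right)} + v = \left(-54 + 2 \cdot 4\right) + 1566 = \left(-54 + 8\right) + 1566 = -46 + 1566 = 1520$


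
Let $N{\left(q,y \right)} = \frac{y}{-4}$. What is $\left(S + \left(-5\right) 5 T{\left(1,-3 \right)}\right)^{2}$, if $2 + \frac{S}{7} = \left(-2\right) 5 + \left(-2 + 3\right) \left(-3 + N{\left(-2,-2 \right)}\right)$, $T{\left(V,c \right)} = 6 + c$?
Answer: $\frac{124609}{4} \approx 31152.0$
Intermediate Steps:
$N{\left(q,y \right)} = - \frac{y}{4}$ ($N{\left(q,y \right)} = y \left(- \frac{1}{4}\right) = - \frac{y}{4}$)
$S = - \frac{203}{2}$ ($S = -14 + 7 \left(\left(-2\right) 5 + \left(-2 + 3\right) \left(-3 - - \frac{1}{2}\right)\right) = -14 + 7 \left(-10 + 1 \left(-3 + \frac{1}{2}\right)\right) = -14 + 7 \left(-10 + 1 \left(- \frac{5}{2}\right)\right) = -14 + 7 \left(-10 - \frac{5}{2}\right) = -14 + 7 \left(- \frac{25}{2}\right) = -14 - \frac{175}{2} = - \frac{203}{2} \approx -101.5$)
$\left(S + \left(-5\right) 5 T{\left(1,-3 \right)}\right)^{2} = \left(- \frac{203}{2} + \left(-5\right) 5 \left(6 - 3\right)\right)^{2} = \left(- \frac{203}{2} - 75\right)^{2} = \left(- \frac{353}{2}\right)^{2} = \frac{124609}{4}$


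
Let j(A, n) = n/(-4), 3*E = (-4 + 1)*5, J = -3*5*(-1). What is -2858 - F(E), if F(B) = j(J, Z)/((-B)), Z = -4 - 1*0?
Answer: -14291/5 ≈ -2858.2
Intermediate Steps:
J = 15 (J = -15*(-1) = 15)
E = -5 (E = ((-4 + 1)*5)/3 = (-3*5)/3 = (⅓)*(-15) = -5)
Z = -4 (Z = -4 + 0 = -4)
j(A, n) = -n/4 (j(A, n) = n*(-¼) = -n/4)
F(B) = -1/B (F(B) = (-¼*(-4))/((-B)) = 1*(-1/B) = -1/B)
-2858 - F(E) = -2858 - (-1)/(-5) = -2858 - (-1)*(-1)/5 = -2858 - 1*⅕ = -2858 - ⅕ = -14291/5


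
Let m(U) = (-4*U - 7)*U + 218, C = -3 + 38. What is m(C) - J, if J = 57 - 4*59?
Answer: -4748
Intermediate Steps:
C = 35
m(U) = 218 + U*(-7 - 4*U) (m(U) = (-7 - 4*U)*U + 218 = U*(-7 - 4*U) + 218 = 218 + U*(-7 - 4*U))
J = -179 (J = 57 - 236 = -179)
m(C) - J = (218 - 7*35 - 4*35²) - 1*(-179) = (218 - 245 - 4*1225) + 179 = (218 - 245 - 4900) + 179 = -4927 + 179 = -4748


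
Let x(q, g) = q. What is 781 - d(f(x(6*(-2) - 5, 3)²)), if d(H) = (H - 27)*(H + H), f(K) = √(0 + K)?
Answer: 1121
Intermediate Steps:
f(K) = √K
d(H) = 2*H*(-27 + H) (d(H) = (-27 + H)*(2*H) = 2*H*(-27 + H))
781 - d(f(x(6*(-2) - 5, 3)²)) = 781 - 2*√((6*(-2) - 5)²)*(-27 + √((6*(-2) - 5)²)) = 781 - 2*√((-12 - 5)²)*(-27 + √((-12 - 5)²)) = 781 - 2*√((-17)²)*(-27 + √((-17)²)) = 781 - 2*√289*(-27 + √289) = 781 - 2*17*(-27 + 17) = 781 - 2*17*(-10) = 781 - 1*(-340) = 781 + 340 = 1121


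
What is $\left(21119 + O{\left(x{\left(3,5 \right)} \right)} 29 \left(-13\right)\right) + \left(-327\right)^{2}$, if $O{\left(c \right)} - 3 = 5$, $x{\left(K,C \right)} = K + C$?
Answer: $125032$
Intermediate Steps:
$x{\left(K,C \right)} = C + K$
$O{\left(c \right)} = 8$ ($O{\left(c \right)} = 3 + 5 = 8$)
$\left(21119 + O{\left(x{\left(3,5 \right)} \right)} 29 \left(-13\right)\right) + \left(-327\right)^{2} = \left(21119 + 8 \cdot 29 \left(-13\right)\right) + \left(-327\right)^{2} = \left(21119 + 232 \left(-13\right)\right) + 106929 = \left(21119 - 3016\right) + 106929 = 18103 + 106929 = 125032$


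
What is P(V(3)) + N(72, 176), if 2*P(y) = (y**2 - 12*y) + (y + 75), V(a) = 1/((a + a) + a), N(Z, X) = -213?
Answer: -28529/162 ≈ -176.10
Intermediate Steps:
V(a) = 1/(3*a) (V(a) = 1/(2*a + a) = 1/(3*a))
P(y) = 75/2 + y**2/2 - 11*y/2 (P(y) = ((y**2 - 12*y) + (y + 75))/2 = ((y**2 - 12*y) + (75 + y))/2 = (75 + y**2 - 11*y)/2 = 75/2 + y**2/2 - 11*y/2)
P(V(3)) + N(72, 176) = (75/2 + ((1/3)/3)**2/2 - 11/(6*3)) - 213 = (75/2 + ((1/3)*(1/3))**2/2 - 11/(6*3)) - 213 = (75/2 + (1/9)**2/2 - 11/2*1/9) - 213 = (75/2 + (1/2)*(1/81) - 11/18) - 213 = (75/2 + 1/162 - 11/18) - 213 = 5977/162 - 213 = -28529/162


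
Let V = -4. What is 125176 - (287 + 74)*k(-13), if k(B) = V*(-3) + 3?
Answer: 119761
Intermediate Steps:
k(B) = 15 (k(B) = -4*(-3) + 3 = 12 + 3 = 15)
125176 - (287 + 74)*k(-13) = 125176 - (287 + 74)*15 = 125176 - 361*15 = 125176 - 1*5415 = 125176 - 5415 = 119761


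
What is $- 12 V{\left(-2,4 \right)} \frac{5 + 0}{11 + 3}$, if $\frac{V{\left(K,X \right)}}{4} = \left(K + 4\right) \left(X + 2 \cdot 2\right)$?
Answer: $- \frac{1920}{7} \approx -274.29$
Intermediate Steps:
$V{\left(K,X \right)} = 4 \left(4 + K\right) \left(4 + X\right)$ ($V{\left(K,X \right)} = 4 \left(K + 4\right) \left(X + 2 \cdot 2\right) = 4 \left(4 + K\right) \left(X + 4\right) = 4 \left(4 + K\right) \left(4 + X\right)$)
$- 12 V{\left(-2,4 \right)} \frac{5 + 0}{11 + 3} = - 12 \left(64 + 16 \left(-2\right) + 16 \cdot 4 + 4 \left(-2\right) 4\right) \frac{5 + 0}{11 + 3} = - 12 \left(64 - 32 + 64 - 32\right) \frac{5}{14} = \left(-12\right) 64 \cdot 5 \cdot \frac{1}{14} = \left(-768\right) \frac{5}{14} = - \frac{1920}{7}$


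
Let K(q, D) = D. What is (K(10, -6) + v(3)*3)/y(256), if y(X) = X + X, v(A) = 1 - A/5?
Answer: -3/320 ≈ -0.0093750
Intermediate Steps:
v(A) = 1 - A/5
y(X) = 2*X
(K(10, -6) + v(3)*3)/y(256) = (-6 + (1 - 1/5*3)*3)/((2*256)) = (-6 + (1 - 3/5)*3)/512 = (-6 + (2/5)*3)*(1/512) = (-6 + 6/5)*(1/512) = -24/5*1/512 = -3/320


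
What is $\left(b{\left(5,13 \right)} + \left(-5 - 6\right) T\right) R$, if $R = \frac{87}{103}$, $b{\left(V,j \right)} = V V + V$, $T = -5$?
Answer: $\frac{7395}{103} \approx 71.796$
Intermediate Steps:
$b{\left(V,j \right)} = V + V^{2}$ ($b{\left(V,j \right)} = V^{2} + V = V + V^{2}$)
$R = \frac{87}{103}$ ($R = 87 \cdot \frac{1}{103} = \frac{87}{103} \approx 0.84466$)
$\left(b{\left(5,13 \right)} + \left(-5 - 6\right) T\right) R = \left(5 \left(1 + 5\right) + \left(-5 - 6\right) \left(-5\right)\right) \frac{87}{103} = \left(5 \cdot 6 - -55\right) \frac{87}{103} = \left(30 + 55\right) \frac{87}{103} = 85 \cdot \frac{87}{103} = \frac{7395}{103}$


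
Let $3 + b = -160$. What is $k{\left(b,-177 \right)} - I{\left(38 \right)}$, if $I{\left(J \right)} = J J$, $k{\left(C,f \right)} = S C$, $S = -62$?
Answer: $8662$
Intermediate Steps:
$b = -163$ ($b = -3 - 160 = -163$)
$k{\left(C,f \right)} = - 62 C$
$I{\left(J \right)} = J^{2}$
$k{\left(b,-177 \right)} - I{\left(38 \right)} = \left(-62\right) \left(-163\right) - 38^{2} = 10106 - 1444 = 8662$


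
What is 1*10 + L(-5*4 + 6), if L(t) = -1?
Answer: 9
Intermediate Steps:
1*10 + L(-5*4 + 6) = 1*10 - 1 = 10 - 1 = 9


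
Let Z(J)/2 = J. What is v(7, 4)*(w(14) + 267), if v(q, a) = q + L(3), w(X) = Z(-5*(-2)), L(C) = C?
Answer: 2870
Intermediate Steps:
Z(J) = 2*J
w(X) = 20 (w(X) = 2*(-5*(-2)) = 2*10 = 20)
v(q, a) = 3 + q (v(q, a) = q + 3 = 3 + q)
v(7, 4)*(w(14) + 267) = (3 + 7)*(20 + 267) = 10*287 = 2870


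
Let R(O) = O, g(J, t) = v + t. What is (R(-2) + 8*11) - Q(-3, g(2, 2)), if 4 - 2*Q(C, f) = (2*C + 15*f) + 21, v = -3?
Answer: 84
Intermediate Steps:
g(J, t) = -3 + t
Q(C, f) = -17/2 - C - 15*f/2 (Q(C, f) = 2 - ((2*C + 15*f) + 21)/2 = 2 - (21 + 2*C + 15*f)/2 = 2 + (-21/2 - C - 15*f/2) = -17/2 - C - 15*f/2)
(R(-2) + 8*11) - Q(-3, g(2, 2)) = (-2 + 8*11) - (-17/2 - 1*(-3) - 15*(-3 + 2)/2) = (-2 + 88) - (-17/2 + 3 - 15/2*(-1)) = 86 - (-17/2 + 3 + 15/2) = 86 - 1*2 = 86 - 2 = 84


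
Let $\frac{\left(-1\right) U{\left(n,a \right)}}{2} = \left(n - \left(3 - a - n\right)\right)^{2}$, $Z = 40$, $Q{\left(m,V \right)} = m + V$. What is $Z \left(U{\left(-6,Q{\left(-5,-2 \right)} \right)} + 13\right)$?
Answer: $-38200$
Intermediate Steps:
$Q{\left(m,V \right)} = V + m$
$U{\left(n,a \right)} = - 2 \left(-3 + a + 2 n\right)^{2}$ ($U{\left(n,a \right)} = - 2 \left(n - \left(3 - a - n\right)\right)^{2} = - 2 \left(n + \left(-3 + a + n\right)\right)^{2} = - 2 \left(-3 + a + 2 n\right)^{2}$)
$Z \left(U{\left(-6,Q{\left(-5,-2 \right)} \right)} + 13\right) = 40 \left(- 2 \left(-3 - 7 + 2 \left(-6\right)\right)^{2} + 13\right) = 40 \left(- 2 \left(-3 - 7 - 12\right)^{2} + 13\right) = 40 \left(- 2 \left(-22\right)^{2} + 13\right) = 40 \left(\left(-2\right) 484 + 13\right) = 40 \left(-968 + 13\right) = 40 \left(-955\right) = -38200$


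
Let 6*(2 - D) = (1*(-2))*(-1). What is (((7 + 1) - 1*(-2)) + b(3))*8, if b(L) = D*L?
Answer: 120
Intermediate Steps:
D = 5/3 (D = 2 - 1*(-2)*(-1)/6 = 2 - (-1)*(-1)/3 = 2 - ⅙*2 = 2 - ⅓ = 5/3 ≈ 1.6667)
b(L) = 5*L/3
(((7 + 1) - 1*(-2)) + b(3))*8 = (((7 + 1) - 1*(-2)) + (5/3)*3)*8 = ((8 + 2) + 5)*8 = (10 + 5)*8 = 15*8 = 120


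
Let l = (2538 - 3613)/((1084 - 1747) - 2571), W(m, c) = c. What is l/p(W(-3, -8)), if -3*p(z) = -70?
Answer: 215/15092 ≈ 0.014246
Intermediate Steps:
p(z) = 70/3 (p(z) = -1/3*(-70) = 70/3)
l = 1075/3234 (l = -1075/(-663 - 2571) = -1075/(-3234) = -1075*(-1/3234) = 1075/3234 ≈ 0.33241)
l/p(W(-3, -8)) = 1075/(3234*(70/3)) = (1075/3234)*(3/70) = 215/15092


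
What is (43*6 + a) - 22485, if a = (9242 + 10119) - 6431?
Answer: -9297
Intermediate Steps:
a = 12930 (a = 19361 - 6431 = 12930)
(43*6 + a) - 22485 = (43*6 + 12930) - 22485 = (258 + 12930) - 22485 = 13188 - 22485 = -9297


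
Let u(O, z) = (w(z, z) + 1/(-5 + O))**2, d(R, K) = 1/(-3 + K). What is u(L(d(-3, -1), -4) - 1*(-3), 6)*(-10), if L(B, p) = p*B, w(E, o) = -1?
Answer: -40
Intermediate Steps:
L(B, p) = B*p
u(O, z) = (-1 + 1/(-5 + O))**2
u(L(d(-3, -1), -4) - 1*(-3), 6)*(-10) = ((6 - (-4/(-3 - 1) - 1*(-3)))**2/(-5 + (-4/(-3 - 1) - 1*(-3)))**2)*(-10) = ((6 - (-4/(-4) + 3))**2/(-5 + (-4/(-4) + 3))**2)*(-10) = ((6 - (-1/4*(-4) + 3))**2/(-5 + (-1/4*(-4) + 3))**2)*(-10) = ((6 - (1 + 3))**2/(-5 + (1 + 3))**2)*(-10) = ((6 - 1*4)**2/(-5 + 4)**2)*(-10) = ((6 - 4)**2/(-1)**2)*(-10) = (1*2**2)*(-10) = (1*4)*(-10) = 4*(-10) = -40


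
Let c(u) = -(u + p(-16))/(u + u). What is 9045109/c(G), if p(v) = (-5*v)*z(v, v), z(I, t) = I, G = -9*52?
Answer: -2116555506/437 ≈ -4.8434e+6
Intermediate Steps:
G = -468
p(v) = -5*v**2 (p(v) = (-5*v)*v = -5*v**2)
c(u) = -(-1280 + u)/(2*u) (c(u) = -(u - 5*(-16)**2)/(u + u) = -(u - 5*256)/(2*u) = -(u - 1280)*1/(2*u) = -(-1280 + u)*1/(2*u) = -(-1280 + u)/(2*u))
9045109/c(G) = 9045109/(((1/2)*(1280 - 1*(-468))/(-468))) = 9045109/(((1/2)*(-1/468)*(1280 + 468))) = 9045109/(((1/2)*(-1/468)*1748)) = 9045109/(-437/234) = 9045109*(-234/437) = -2116555506/437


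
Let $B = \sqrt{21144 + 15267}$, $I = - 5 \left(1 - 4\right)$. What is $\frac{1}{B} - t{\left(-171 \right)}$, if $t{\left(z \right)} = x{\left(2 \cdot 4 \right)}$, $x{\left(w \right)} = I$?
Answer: $-15 + \frac{\sqrt{36411}}{36411} \approx -14.995$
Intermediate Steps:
$I = 15$ ($I = \left(-5\right) \left(-3\right) = 15$)
$x{\left(w \right)} = 15$
$t{\left(z \right)} = 15$
$B = \sqrt{36411} \approx 190.82$
$\frac{1}{B} - t{\left(-171 \right)} = \frac{1}{\sqrt{36411}} - 15 = \frac{\sqrt{36411}}{36411} - 15 = -15 + \frac{\sqrt{36411}}{36411}$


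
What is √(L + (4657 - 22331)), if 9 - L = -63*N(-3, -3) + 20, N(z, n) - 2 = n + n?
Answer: 3*I*√1993 ≈ 133.93*I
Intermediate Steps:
N(z, n) = 2 + 2*n (N(z, n) = 2 + (n + n) = 2 + 2*n)
L = -263 (L = 9 - (-63*(2 + 2*(-3)) + 20) = 9 - (-63*(2 - 6) + 20) = 9 - (-63*(-4) + 20) = 9 - (252 + 20) = 9 - 1*272 = 9 - 272 = -263)
√(L + (4657 - 22331)) = √(-263 + (4657 - 22331)) = √(-263 - 17674) = √(-17937) = 3*I*√1993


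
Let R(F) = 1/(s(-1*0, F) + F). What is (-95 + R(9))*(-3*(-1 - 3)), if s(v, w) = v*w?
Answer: -3416/3 ≈ -1138.7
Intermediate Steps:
R(F) = 1/F (R(F) = 1/((-1*0)*F + F) = 1/(0*F + F) = 1/(0 + F) = 1/F)
(-95 + R(9))*(-3*(-1 - 3)) = (-95 + 1/9)*(-3*(-1 - 3)) = (-95 + ⅑)*(-3*(-4)) = -854/9*12 = -3416/3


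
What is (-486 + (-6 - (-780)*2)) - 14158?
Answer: -13090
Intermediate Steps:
(-486 + (-6 - (-780)*2)) - 14158 = (-486 + (-6 - 78*(-20))) - 14158 = (-486 + (-6 + 1560)) - 14158 = (-486 + 1554) - 14158 = 1068 - 14158 = -13090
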